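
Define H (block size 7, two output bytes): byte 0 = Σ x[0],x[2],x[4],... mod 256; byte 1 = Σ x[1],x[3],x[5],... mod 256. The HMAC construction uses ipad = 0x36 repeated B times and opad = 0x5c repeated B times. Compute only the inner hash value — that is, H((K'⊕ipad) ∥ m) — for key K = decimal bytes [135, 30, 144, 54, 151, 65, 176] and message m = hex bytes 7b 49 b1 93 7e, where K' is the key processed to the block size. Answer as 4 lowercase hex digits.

5a49

Key decimal bytes [135, 30, 144, 54, 151, 65, 176] = 87 1e 90 36 97 41 b0 is exactly B = 7 bytes: K' = 87 1e 90 36 97 41 b0.
K' ⊕ ipad = b1 28 a6 00 a1 77 86.
Inner input = b1 28 a6 00 a1 77 86 ∥ 7b 49 b1 93 7e.
Inner hash: even-index sum = 858 mod 256 = 90; odd-index sum = 585 mod 256 = 73 → 5a 49.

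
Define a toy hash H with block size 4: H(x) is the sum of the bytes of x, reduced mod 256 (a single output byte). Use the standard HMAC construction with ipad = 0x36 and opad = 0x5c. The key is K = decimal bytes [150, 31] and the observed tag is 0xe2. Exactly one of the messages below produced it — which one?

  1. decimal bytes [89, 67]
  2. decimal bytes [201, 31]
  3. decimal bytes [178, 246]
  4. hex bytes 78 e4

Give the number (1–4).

2

Key decimal bytes [150, 31] = 96 1f is 2 bytes ≤ B = 4; zero-pad to 4 bytes: K' = 96 1f 00 00.
K' ⊕ ipad = a0 29 36 36; K' ⊕ opad = ca 43 5c 5c.
m1: inner = H(a0 29 36 36 59 43) = d1; tag = H(ca 43 5c 5c d1) = 96
m2: inner = H(a0 29 36 36 c9 1f) = 1d; tag = H(ca 43 5c 5c 1d) = e2 ← matches
m3: inner = H(a0 29 36 36 b2 f6) = dd; tag = H(ca 43 5c 5c dd) = a2
m4: inner = H(a0 29 36 36 78 e4) = 91; tag = H(ca 43 5c 5c 91) = 56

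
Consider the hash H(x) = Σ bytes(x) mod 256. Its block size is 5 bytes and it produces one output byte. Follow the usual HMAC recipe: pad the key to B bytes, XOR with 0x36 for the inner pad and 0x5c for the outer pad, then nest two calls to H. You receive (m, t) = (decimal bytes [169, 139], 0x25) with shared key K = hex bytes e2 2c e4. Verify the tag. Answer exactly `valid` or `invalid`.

invalid

Key hex bytes e2 2c e4 is 3 bytes ≤ B = 5; zero-pad to 5 bytes: K' = e2 2c e4 00 00.
K' ⊕ ipad = d4 1a d2 36 36; K' ⊕ opad = be 70 b8 5c 5c.
Inner hash: sum = 212+26+210+54+54+169+139 = 864; mod 256 = 96 → 60.
Outer hash (recomputed tag): sum = 190+112+184+92+92+96 = 766; mod 256 = 254 → fe.
Recomputed tag = fe; claimed = 25 → mismatch.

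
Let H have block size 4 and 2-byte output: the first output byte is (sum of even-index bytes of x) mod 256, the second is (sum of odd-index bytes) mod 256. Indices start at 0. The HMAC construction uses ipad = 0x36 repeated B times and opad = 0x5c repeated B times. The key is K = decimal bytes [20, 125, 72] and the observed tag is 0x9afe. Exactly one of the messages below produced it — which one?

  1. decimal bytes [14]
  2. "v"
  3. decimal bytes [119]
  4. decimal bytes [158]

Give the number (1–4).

4

Key decimal bytes [20, 125, 72] = 14 7d 48 is 3 bytes ≤ B = 4; zero-pad to 4 bytes: K' = 14 7d 48 00.
K' ⊕ ipad = 22 4b 7e 36; K' ⊕ opad = 48 21 14 5c.
m1: inner = H(22 4b 7e 36 0e) = ae 81; tag = H(48 21 14 5c ae 81) = 0afe
m2: inner = H(22 4b 7e 36 76) = 16 81; tag = H(48 21 14 5c 16 81) = 72fe
m3: inner = H(22 4b 7e 36 77) = 17 81; tag = H(48 21 14 5c 17 81) = 73fe
m4: inner = H(22 4b 7e 36 9e) = 3e 81; tag = H(48 21 14 5c 3e 81) = 9afe ← matches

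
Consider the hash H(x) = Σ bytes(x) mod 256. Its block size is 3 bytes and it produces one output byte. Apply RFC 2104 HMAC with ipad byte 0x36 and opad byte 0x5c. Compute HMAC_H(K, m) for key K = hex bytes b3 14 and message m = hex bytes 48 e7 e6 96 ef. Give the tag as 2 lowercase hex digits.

0a

Key hex bytes b3 14 is 2 bytes ≤ B = 3; zero-pad to 3 bytes: K' = b3 14 00.
K' ⊕ ipad = 85 22 36.  K' ⊕ opad = ef 48 5c.
Inner input = (K'⊕ipad) ∥ m = 85 22 36 ∥ 48 e7 e6 96 ef.
Inner hash: sum = 133+34+54+72+231+230+150+239 = 1143; mod 256 = 119 → 77.
Outer input = (K'⊕opad) ∥ inner = ef 48 5c ∥ 77.
Outer hash (tag): sum = 239+72+92+119 = 522; mod 256 = 10 → 0a.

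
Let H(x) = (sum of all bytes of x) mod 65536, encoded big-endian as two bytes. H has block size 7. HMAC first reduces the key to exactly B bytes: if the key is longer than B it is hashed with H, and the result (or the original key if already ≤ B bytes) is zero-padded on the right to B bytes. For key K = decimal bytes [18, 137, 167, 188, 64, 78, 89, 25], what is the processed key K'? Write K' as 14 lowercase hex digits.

02fe0000000000

|K| = 8 > B = 7, so first hash the key.
H(K): sum = 18+137+167+188+64+78+89+25 = 766 → 02 fe.
Zero-pad H(K) = 02 fe to 7 bytes: K' = 02 fe 00 00 00 00 00.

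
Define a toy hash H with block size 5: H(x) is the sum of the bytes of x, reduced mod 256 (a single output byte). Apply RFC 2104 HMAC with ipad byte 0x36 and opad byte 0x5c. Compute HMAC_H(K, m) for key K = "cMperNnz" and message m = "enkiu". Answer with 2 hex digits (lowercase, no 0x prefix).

Key "cMperNnz" = 63 4d 70 65 72 4e 6e 7a is 8 bytes > B = 5, so hash it first: H(key) = 2d, then zero-pad to 5 bytes: K' = 2d 00 00 00 00.
K' ⊕ ipad = 1b 36 36 36 36.  K' ⊕ opad = 71 5c 5c 5c 5c.
Inner input = (K'⊕ipad) ∥ m = 1b 36 36 36 36 ∥ 65 6e 6b 69 75.
Inner hash: sum = 27+54+54+54+54+101+110+107+105+117 = 783; mod 256 = 15 → 0f.
Outer input = (K'⊕opad) ∥ inner = 71 5c 5c 5c 5c ∥ 0f.
Outer hash (tag): sum = 113+92+92+92+92+15 = 496; mod 256 = 240 → f0.

f0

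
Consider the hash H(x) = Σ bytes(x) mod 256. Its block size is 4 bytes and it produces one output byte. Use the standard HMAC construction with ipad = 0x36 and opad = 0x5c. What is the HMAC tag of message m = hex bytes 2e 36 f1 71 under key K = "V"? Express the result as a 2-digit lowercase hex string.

Key "V" = 56 is 1 byte ≤ B = 4; zero-pad to 4 bytes: K' = 56 00 00 00.
K' ⊕ ipad = 60 36 36 36.  K' ⊕ opad = 0a 5c 5c 5c.
Inner input = (K'⊕ipad) ∥ m = 60 36 36 36 ∥ 2e 36 f1 71.
Inner hash: sum = 96+54+54+54+46+54+241+113 = 712; mod 256 = 200 → c8.
Outer input = (K'⊕opad) ∥ inner = 0a 5c 5c 5c ∥ c8.
Outer hash (tag): sum = 10+92+92+92+200 = 486; mod 256 = 230 → e6.

e6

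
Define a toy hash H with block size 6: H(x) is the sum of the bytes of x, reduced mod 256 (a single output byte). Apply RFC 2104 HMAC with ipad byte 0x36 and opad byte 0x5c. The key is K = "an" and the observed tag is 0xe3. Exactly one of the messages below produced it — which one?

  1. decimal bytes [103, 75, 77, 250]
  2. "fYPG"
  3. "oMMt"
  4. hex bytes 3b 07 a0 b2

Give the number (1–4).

Key "an" = 61 6e is 2 bytes ≤ B = 6; zero-pad to 6 bytes: K' = 61 6e 00 00 00 00.
K' ⊕ ipad = 57 58 36 36 36 36; K' ⊕ opad = 3d 32 5c 5c 5c 5c.
m1: inner = H(57 58 36 36 36 36 67 4b 4d fa) = 80; tag = H(3d 32 5c 5c 5c 5c 80) = 5f
m2: inner = H(57 58 36 36 36 36 66 59 50 47) = dd; tag = H(3d 32 5c 5c 5c 5c dd) = bc
m3: inner = H(57 58 36 36 36 36 6f 4d 4d 74) = 04; tag = H(3d 32 5c 5c 5c 5c 04) = e3 ← matches
m4: inner = H(57 58 36 36 36 36 3b 07 a0 b2) = 1b; tag = H(3d 32 5c 5c 5c 5c 1b) = fa

3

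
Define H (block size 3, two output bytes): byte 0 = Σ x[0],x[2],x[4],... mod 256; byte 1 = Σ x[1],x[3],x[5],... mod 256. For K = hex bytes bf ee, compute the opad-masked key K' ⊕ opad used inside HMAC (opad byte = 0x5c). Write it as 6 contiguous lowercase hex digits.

e3b25c

Key hex bytes bf ee is 2 bytes ≤ B = 3; zero-pad to 3 bytes: K' = bf ee 00.
XOR each byte with 0x5c: bf⊕5c=e3, ee⊕5c=b2, 00⊕5c=5c.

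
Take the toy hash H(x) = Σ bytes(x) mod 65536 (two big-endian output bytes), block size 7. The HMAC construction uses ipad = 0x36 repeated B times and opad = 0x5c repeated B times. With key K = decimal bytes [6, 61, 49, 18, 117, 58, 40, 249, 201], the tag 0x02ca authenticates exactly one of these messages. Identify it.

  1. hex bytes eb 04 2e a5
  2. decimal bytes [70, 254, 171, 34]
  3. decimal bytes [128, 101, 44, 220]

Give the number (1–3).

3

Key decimal bytes [6, 61, 49, 18, 117, 58, 40, 249, 201] = 06 3d 31 12 75 3a 28 f9 c9 is 9 bytes > B = 7, so hash it first: H(key) = 03 1f, then zero-pad to 7 bytes: K' = 03 1f 00 00 00 00 00.
K' ⊕ ipad = 35 29 36 36 36 36 36; K' ⊕ opad = 5f 43 5c 5c 5c 5c 5c.
m1: inner = H(35 29 36 36 36 36 36 eb 04 2e a5) = 03 2e; tag = H(5f 43 5c 5c 5c 5c 5c 03 2e) = 029f
m2: inner = H(35 29 36 36 36 36 36 46 fe ab 22) = 03 7d; tag = H(5f 43 5c 5c 5c 5c 5c 03 7d) = 02ee
m3: inner = H(35 29 36 36 36 36 36 80 65 2c dc) = 03 59; tag = H(5f 43 5c 5c 5c 5c 5c 03 59) = 02ca ← matches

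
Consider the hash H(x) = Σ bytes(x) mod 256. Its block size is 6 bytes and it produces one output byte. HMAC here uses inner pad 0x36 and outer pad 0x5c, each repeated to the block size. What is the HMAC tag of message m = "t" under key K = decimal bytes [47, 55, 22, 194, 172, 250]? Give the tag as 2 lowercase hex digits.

64

Key decimal bytes [47, 55, 22, 194, 172, 250] = 2f 37 16 c2 ac fa is exactly B = 6 bytes: K' = 2f 37 16 c2 ac fa.
K' ⊕ ipad = 19 01 20 f4 9a cc.  K' ⊕ opad = 73 6b 4a 9e f0 a6.
Inner input = (K'⊕ipad) ∥ m = 19 01 20 f4 9a cc ∥ 74.
Inner hash: sum = 25+1+32+244+154+204+116 = 776; mod 256 = 8 → 08.
Outer input = (K'⊕opad) ∥ inner = 73 6b 4a 9e f0 a6 ∥ 08.
Outer hash (tag): sum = 115+107+74+158+240+166+8 = 868; mod 256 = 100 → 64.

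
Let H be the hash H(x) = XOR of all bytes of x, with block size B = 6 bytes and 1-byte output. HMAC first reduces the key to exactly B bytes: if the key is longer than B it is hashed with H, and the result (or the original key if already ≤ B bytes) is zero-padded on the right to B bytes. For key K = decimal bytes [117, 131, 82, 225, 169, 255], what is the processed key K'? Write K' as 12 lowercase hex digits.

Key decimal bytes [117, 131, 82, 225, 169, 255] = 75 83 52 e1 a9 ff is exactly B = 6 bytes: K' = 75 83 52 e1 a9 ff.

758352e1a9ff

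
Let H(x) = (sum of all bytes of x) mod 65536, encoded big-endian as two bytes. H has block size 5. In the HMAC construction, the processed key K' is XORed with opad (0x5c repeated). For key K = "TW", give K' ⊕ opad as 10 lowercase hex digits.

Key "TW" = 54 57 is 2 bytes ≤ B = 5; zero-pad to 5 bytes: K' = 54 57 00 00 00.
XOR each byte with 0x5c: 54⊕5c=08, 57⊕5c=0b, 00⊕5c=5c, 00⊕5c=5c, 00⊕5c=5c.

080b5c5c5c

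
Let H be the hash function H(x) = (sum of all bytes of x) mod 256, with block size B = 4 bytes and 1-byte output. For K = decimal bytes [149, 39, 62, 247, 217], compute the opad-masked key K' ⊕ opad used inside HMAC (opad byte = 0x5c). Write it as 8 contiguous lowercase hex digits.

Key decimal bytes [149, 39, 62, 247, 217] = 95 27 3e f7 d9 is 5 bytes > B = 4, so hash it first: H(key) = ca, then zero-pad to 4 bytes: K' = ca 00 00 00.
XOR each byte with 0x5c: ca⊕5c=96, 00⊕5c=5c, 00⊕5c=5c, 00⊕5c=5c.

965c5c5c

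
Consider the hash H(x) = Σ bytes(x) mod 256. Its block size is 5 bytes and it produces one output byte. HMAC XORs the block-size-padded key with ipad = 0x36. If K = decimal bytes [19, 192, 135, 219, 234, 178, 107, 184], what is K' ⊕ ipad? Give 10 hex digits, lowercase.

c236363636

Key decimal bytes [19, 192, 135, 219, 234, 178, 107, 184] = 13 c0 87 db ea b2 6b b8 is 8 bytes > B = 5, so hash it first: H(key) = f4, then zero-pad to 5 bytes: K' = f4 00 00 00 00.
XOR each byte with 0x36: f4⊕36=c2, 00⊕36=36, 00⊕36=36, 00⊕36=36, 00⊕36=36.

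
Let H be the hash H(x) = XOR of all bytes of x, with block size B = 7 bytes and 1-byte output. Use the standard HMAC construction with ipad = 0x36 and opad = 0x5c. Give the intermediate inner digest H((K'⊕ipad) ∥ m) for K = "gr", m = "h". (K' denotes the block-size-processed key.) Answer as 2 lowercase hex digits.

4b

Key "gr" = 67 72 is 2 bytes ≤ B = 7; zero-pad to 7 bytes: K' = 67 72 00 00 00 00 00.
K' ⊕ ipad = 51 44 36 36 36 36 36.
Inner input = 51 44 36 36 36 36 36 ∥ 68.
Inner hash: XOR 51⊕44⊕36⊕36⊕36⊕36⊕36⊕68 = 4b.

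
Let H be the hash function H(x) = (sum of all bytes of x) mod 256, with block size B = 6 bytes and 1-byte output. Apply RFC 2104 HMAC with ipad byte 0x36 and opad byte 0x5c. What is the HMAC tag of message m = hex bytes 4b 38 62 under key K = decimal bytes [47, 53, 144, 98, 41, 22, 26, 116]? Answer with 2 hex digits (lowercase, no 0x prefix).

Key decimal bytes [47, 53, 144, 98, 41, 22, 26, 116] = 2f 35 90 62 29 16 1a 74 is 8 bytes > B = 6, so hash it first: H(key) = 23, then zero-pad to 6 bytes: K' = 23 00 00 00 00 00.
K' ⊕ ipad = 15 36 36 36 36 36.  K' ⊕ opad = 7f 5c 5c 5c 5c 5c.
Inner input = (K'⊕ipad) ∥ m = 15 36 36 36 36 36 ∥ 4b 38 62.
Inner hash: sum = 21+54+54+54+54+54+75+56+98 = 520; mod 256 = 8 → 08.
Outer input = (K'⊕opad) ∥ inner = 7f 5c 5c 5c 5c 5c ∥ 08.
Outer hash (tag): sum = 127+92+92+92+92+92+8 = 595; mod 256 = 83 → 53.

53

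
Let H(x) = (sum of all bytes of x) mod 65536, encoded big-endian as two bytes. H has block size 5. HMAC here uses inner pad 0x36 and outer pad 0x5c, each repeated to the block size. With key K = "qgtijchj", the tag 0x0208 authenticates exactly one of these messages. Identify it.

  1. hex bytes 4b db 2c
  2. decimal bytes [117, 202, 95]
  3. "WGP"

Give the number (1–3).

1

Key "qgtijchj" = 71 67 74 69 6a 63 68 6a is 8 bytes > B = 5, so hash it first: H(key) = 03 54, then zero-pad to 5 bytes: K' = 03 54 00 00 00.
K' ⊕ ipad = 35 62 36 36 36; K' ⊕ opad = 5f 08 5c 5c 5c.
m1: inner = H(35 62 36 36 36 4b db 2c) = 02 8b; tag = H(5f 08 5c 5c 5c 02 8b) = 0208 ← matches
m2: inner = H(35 62 36 36 36 75 ca 5f) = 02 d7; tag = H(5f 08 5c 5c 5c 02 d7) = 0254
m3: inner = H(35 62 36 36 36 57 47 50) = 02 27; tag = H(5f 08 5c 5c 5c 02 27) = 01a4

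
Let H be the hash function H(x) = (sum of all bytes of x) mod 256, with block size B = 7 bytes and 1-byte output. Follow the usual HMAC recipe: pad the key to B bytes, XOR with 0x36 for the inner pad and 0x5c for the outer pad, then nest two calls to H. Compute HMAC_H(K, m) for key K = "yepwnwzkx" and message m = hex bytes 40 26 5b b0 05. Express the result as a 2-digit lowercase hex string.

Key "yepwnwzkx" = 79 65 70 77 6e 77 7a 6b 78 is 9 bytes > B = 7, so hash it first: H(key) = 07, then zero-pad to 7 bytes: K' = 07 00 00 00 00 00 00.
K' ⊕ ipad = 31 36 36 36 36 36 36.  K' ⊕ opad = 5b 5c 5c 5c 5c 5c 5c.
Inner input = (K'⊕ipad) ∥ m = 31 36 36 36 36 36 36 ∥ 40 26 5b b0 05.
Inner hash: sum = 49+54+54+54+54+54+54+64+38+91+176+5 = 747; mod 256 = 235 → eb.
Outer input = (K'⊕opad) ∥ inner = 5b 5c 5c 5c 5c 5c 5c ∥ eb.
Outer hash (tag): sum = 91+92+92+92+92+92+92+235 = 878; mod 256 = 110 → 6e.

6e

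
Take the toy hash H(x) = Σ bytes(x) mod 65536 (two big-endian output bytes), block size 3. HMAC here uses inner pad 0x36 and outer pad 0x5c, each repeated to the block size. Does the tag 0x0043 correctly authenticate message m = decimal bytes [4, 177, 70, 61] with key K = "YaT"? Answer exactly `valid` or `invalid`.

invalid

Key "YaT" = 59 61 54 is exactly B = 3 bytes: K' = 59 61 54.
K' ⊕ ipad = 6f 57 62; K' ⊕ opad = 05 3d 08.
Inner hash: sum = 111+87+98+4+177+70+61 = 608 → 02 60.
Outer hash (recomputed tag): sum = 5+61+8+2+96 = 172 → 00 ac.
Recomputed tag = 00ac; claimed = 0043 → mismatch.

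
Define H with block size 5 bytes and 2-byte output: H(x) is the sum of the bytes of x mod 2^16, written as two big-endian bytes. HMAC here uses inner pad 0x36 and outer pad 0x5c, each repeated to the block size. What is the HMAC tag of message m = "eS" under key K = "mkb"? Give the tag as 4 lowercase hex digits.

0190

Key "mkb" = 6d 6b 62 is 3 bytes ≤ B = 5; zero-pad to 5 bytes: K' = 6d 6b 62 00 00.
K' ⊕ ipad = 5b 5d 54 36 36.  K' ⊕ opad = 31 37 3e 5c 5c.
Inner input = (K'⊕ipad) ∥ m = 5b 5d 54 36 36 ∥ 65 53.
Inner hash: sum = 91+93+84+54+54+101+83 = 560 → 02 30.
Outer input = (K'⊕opad) ∥ inner = 31 37 3e 5c 5c ∥ 02 30.
Outer hash (tag): sum = 49+55+62+92+92+2+48 = 400 → 01 90.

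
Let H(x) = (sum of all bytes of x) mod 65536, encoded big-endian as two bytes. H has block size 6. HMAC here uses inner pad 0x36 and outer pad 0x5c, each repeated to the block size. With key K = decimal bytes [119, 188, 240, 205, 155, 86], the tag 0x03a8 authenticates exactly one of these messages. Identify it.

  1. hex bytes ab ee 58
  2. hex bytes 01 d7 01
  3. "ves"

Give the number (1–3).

Key decimal bytes [119, 188, 240, 205, 155, 86] = 77 bc f0 cd 9b 56 is exactly B = 6 bytes: K' = 77 bc f0 cd 9b 56.
K' ⊕ ipad = 41 8a c6 fb ad 60; K' ⊕ opad = 2b e0 ac 91 c7 0a.
m1: inner = H(41 8a c6 fb ad 60 ab ee 58) = 05 8a; tag = H(2b e0 ac 91 c7 0a 05 8a) = 03a8 ← matches
m2: inner = H(41 8a c6 fb ad 60 01 d7 01) = 04 72; tag = H(2b e0 ac 91 c7 0a 04 72) = 038f
m3: inner = H(41 8a c6 fb ad 60 76 65 73) = 04 e7; tag = H(2b e0 ac 91 c7 0a 04 e7) = 0404

1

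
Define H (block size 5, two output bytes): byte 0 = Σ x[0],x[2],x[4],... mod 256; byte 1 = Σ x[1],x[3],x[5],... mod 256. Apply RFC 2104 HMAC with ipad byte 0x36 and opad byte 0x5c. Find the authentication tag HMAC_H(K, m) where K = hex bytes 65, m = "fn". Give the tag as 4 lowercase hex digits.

Key hex bytes 65 is 1 byte ≤ B = 5; zero-pad to 5 bytes: K' = 65 00 00 00 00.
K' ⊕ ipad = 53 36 36 36 36.  K' ⊕ opad = 39 5c 5c 5c 5c.
Inner input = (K'⊕ipad) ∥ m = 53 36 36 36 36 ∥ 66 6e.
Inner hash: even-index sum = 301 mod 256 = 45; odd-index sum = 210 mod 256 = 210 → 2d d2.
Outer input = (K'⊕opad) ∥ inner = 39 5c 5c 5c 5c ∥ 2d d2.
Outer hash (tag): even-index sum = 451 mod 256 = 195; odd-index sum = 229 mod 256 = 229 → c3 e5.

c3e5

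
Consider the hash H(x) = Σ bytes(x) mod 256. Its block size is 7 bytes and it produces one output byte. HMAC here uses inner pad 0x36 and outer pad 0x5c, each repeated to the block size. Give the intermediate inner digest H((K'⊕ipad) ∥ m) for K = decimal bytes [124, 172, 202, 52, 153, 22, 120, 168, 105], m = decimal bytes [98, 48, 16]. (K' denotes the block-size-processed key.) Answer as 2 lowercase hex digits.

4e

Key decimal bytes [124, 172, 202, 52, 153, 22, 120, 168, 105] = 7c ac ca 34 99 16 78 a8 69 is 9 bytes > B = 7, so hash it first: H(key) = 5e, then zero-pad to 7 bytes: K' = 5e 00 00 00 00 00 00.
K' ⊕ ipad = 68 36 36 36 36 36 36.
Inner input = 68 36 36 36 36 36 36 ∥ 62 30 10.
Inner hash: sum = 104+54+54+54+54+54+54+98+48+16 = 590; mod 256 = 78 → 4e.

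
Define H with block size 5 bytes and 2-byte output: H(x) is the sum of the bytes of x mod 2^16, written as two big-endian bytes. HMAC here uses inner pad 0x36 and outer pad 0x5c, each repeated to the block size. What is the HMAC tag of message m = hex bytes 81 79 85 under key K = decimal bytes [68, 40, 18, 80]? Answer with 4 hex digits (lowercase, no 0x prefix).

Key decimal bytes [68, 40, 18, 80] = 44 28 12 50 is 4 bytes ≤ B = 5; zero-pad to 5 bytes: K' = 44 28 12 50 00.
K' ⊕ ipad = 72 1e 24 66 36.  K' ⊕ opad = 18 74 4e 0c 5c.
Inner input = (K'⊕ipad) ∥ m = 72 1e 24 66 36 ∥ 81 79 85.
Inner hash: sum = 114+30+36+102+54+129+121+133 = 719 → 02 cf.
Outer input = (K'⊕opad) ∥ inner = 18 74 4e 0c 5c ∥ 02 cf.
Outer hash (tag): sum = 24+116+78+12+92+2+207 = 531 → 02 13.

0213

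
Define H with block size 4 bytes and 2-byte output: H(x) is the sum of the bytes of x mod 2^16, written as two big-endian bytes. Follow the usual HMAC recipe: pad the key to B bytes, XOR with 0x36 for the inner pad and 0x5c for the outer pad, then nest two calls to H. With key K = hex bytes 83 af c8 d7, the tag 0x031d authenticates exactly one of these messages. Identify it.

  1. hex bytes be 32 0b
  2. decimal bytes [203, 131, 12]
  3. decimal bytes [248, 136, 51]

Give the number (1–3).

Key hex bytes 83 af c8 d7 is exactly B = 4 bytes: K' = 83 af c8 d7.
K' ⊕ ipad = b5 99 fe e1; K' ⊕ opad = df f3 94 8b.
m1: inner = H(b5 99 fe e1 be 32 0b) = 04 28; tag = H(df f3 94 8b 04 28) = 031d ← matches
m2: inner = H(b5 99 fe e1 cb 83 0c) = 04 87; tag = H(df f3 94 8b 04 87) = 037c
m3: inner = H(b5 99 fe e1 f8 88 33) = 04 e0; tag = H(df f3 94 8b 04 e0) = 03d5

1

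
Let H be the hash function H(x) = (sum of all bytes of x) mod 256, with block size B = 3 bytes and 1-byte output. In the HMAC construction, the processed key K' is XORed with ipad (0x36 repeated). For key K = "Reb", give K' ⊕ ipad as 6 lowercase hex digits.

645354

Key "Reb" = 52 65 62 is exactly B = 3 bytes: K' = 52 65 62.
XOR each byte with 0x36: 52⊕36=64, 65⊕36=53, 62⊕36=54.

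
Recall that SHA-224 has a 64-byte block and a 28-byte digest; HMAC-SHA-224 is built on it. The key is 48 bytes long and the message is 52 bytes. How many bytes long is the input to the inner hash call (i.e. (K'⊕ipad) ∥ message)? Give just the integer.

Key is 48 ≤ 64 bytes, zero-padded: |K'| = 64.
Inner input = (K'⊕ipad) ∥ m → 64 + 52 = 116 bytes.

116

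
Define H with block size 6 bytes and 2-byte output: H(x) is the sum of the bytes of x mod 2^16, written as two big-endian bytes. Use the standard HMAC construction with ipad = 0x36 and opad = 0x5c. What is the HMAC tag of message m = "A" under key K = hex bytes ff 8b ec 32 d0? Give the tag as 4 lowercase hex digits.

0444

Key hex bytes ff 8b ec 32 d0 is 5 bytes ≤ B = 6; zero-pad to 6 bytes: K' = ff 8b ec 32 d0 00.
K' ⊕ ipad = c9 bd da 04 e6 36.  K' ⊕ opad = a3 d7 b0 6e 8c 5c.
Inner input = (K'⊕ipad) ∥ m = c9 bd da 04 e6 36 ∥ 41.
Inner hash: sum = 201+189+218+4+230+54+65 = 961 → 03 c1.
Outer input = (K'⊕opad) ∥ inner = a3 d7 b0 6e 8c 5c ∥ 03 c1.
Outer hash (tag): sum = 163+215+176+110+140+92+3+193 = 1092 → 04 44.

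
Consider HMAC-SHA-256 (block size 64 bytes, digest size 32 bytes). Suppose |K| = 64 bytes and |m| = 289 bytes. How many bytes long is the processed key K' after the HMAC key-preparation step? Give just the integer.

64

Key is 64 ≤ 64 bytes, zero-padded: |K'| = 64.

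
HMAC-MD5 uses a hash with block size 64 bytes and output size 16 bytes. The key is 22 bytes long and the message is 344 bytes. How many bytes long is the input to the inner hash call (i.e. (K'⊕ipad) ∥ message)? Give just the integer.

Key is 22 ≤ 64 bytes, zero-padded: |K'| = 64.
Inner input = (K'⊕ipad) ∥ m → 64 + 344 = 408 bytes.

408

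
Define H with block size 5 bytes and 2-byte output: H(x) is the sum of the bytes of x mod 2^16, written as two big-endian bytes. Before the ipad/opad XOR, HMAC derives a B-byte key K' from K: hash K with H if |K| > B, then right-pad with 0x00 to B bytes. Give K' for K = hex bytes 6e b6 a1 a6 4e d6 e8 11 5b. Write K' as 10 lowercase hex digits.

|K| = 9 > B = 5, so first hash the key.
H(K): sum = 110+182+161+166+78+214+232+17+91 = 1251 → 04 e3.
Zero-pad H(K) = 04 e3 to 5 bytes: K' = 04 e3 00 00 00.

04e3000000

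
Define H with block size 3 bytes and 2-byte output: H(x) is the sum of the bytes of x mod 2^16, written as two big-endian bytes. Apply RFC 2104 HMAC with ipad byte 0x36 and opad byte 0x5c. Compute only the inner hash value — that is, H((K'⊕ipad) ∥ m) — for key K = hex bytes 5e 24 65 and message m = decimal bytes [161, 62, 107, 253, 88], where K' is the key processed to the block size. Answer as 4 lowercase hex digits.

036c

Key hex bytes 5e 24 65 is exactly B = 3 bytes: K' = 5e 24 65.
K' ⊕ ipad = 68 12 53.
Inner input = 68 12 53 ∥ a1 3e 6b fd 58.
Inner hash: sum = 104+18+83+161+62+107+253+88 = 876 → 03 6c.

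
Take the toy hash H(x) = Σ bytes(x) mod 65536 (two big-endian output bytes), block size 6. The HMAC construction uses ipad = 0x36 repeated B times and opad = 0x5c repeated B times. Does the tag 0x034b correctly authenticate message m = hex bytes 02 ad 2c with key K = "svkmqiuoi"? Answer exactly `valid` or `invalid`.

Key "svkmqiuoi" = 73 76 6b 6d 71 69 75 6f 69 is 9 bytes > B = 6, so hash it first: H(key) = 03 e8, then zero-pad to 6 bytes: K' = 03 e8 00 00 00 00.
K' ⊕ ipad = 35 de 36 36 36 36; K' ⊕ opad = 5f b4 5c 5c 5c 5c.
Inner hash: sum = 53+222+54+54+54+54+2+173+44 = 710 → 02 c6.
Outer hash (recomputed tag): sum = 95+180+92+92+92+92+2+198 = 843 → 03 4b.
Recomputed tag = 034b; claimed = 034b → match.

valid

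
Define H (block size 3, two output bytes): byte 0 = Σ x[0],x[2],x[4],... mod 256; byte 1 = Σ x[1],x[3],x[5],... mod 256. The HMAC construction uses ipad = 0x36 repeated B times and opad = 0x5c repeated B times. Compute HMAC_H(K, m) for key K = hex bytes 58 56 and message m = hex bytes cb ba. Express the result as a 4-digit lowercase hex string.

8b68

Key hex bytes 58 56 is 2 bytes ≤ B = 3; zero-pad to 3 bytes: K' = 58 56 00.
K' ⊕ ipad = 6e 60 36.  K' ⊕ opad = 04 0a 5c.
Inner input = (K'⊕ipad) ∥ m = 6e 60 36 ∥ cb ba.
Inner hash: even-index sum = 350 mod 256 = 94; odd-index sum = 299 mod 256 = 43 → 5e 2b.
Outer input = (K'⊕opad) ∥ inner = 04 0a 5c ∥ 5e 2b.
Outer hash (tag): even-index sum = 139 mod 256 = 139; odd-index sum = 104 mod 256 = 104 → 8b 68.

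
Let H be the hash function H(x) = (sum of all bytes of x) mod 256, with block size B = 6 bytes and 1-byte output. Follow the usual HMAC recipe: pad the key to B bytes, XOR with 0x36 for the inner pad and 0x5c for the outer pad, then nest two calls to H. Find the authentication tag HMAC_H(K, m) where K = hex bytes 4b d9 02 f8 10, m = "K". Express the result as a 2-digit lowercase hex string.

Key hex bytes 4b d9 02 f8 10 is 5 bytes ≤ B = 6; zero-pad to 6 bytes: K' = 4b d9 02 f8 10 00.
K' ⊕ ipad = 7d ef 34 ce 26 36.  K' ⊕ opad = 17 85 5e a4 4c 5c.
Inner input = (K'⊕ipad) ∥ m = 7d ef 34 ce 26 36 ∥ 4b.
Inner hash: sum = 125+239+52+206+38+54+75 = 789; mod 256 = 21 → 15.
Outer input = (K'⊕opad) ∥ inner = 17 85 5e a4 4c 5c ∥ 15.
Outer hash (tag): sum = 23+133+94+164+76+92+21 = 603; mod 256 = 91 → 5b.

5b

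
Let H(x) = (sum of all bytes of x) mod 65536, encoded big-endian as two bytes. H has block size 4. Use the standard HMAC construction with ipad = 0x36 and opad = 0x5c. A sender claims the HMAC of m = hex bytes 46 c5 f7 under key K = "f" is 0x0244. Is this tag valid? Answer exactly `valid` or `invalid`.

Key "f" = 66 is 1 byte ≤ B = 4; zero-pad to 4 bytes: K' = 66 00 00 00.
K' ⊕ ipad = 50 36 36 36; K' ⊕ opad = 3a 5c 5c 5c.
Inner hash: sum = 80+54+54+54+70+197+247 = 756 → 02 f4.
Outer hash (recomputed tag): sum = 58+92+92+92+2+244 = 580 → 02 44.
Recomputed tag = 0244; claimed = 0244 → match.

valid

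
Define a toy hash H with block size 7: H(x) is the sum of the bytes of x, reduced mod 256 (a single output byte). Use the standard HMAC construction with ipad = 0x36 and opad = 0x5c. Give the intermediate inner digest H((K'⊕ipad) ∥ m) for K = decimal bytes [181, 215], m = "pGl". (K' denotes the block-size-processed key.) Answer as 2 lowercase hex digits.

Key decimal bytes [181, 215] = b5 d7 is 2 bytes ≤ B = 7; zero-pad to 7 bytes: K' = b5 d7 00 00 00 00 00.
K' ⊕ ipad = 83 e1 36 36 36 36 36.
Inner input = 83 e1 36 36 36 36 36 ∥ 70 47 6c.
Inner hash: sum = 131+225+54+54+54+54+54+112+71+108 = 917; mod 256 = 149 → 95.

95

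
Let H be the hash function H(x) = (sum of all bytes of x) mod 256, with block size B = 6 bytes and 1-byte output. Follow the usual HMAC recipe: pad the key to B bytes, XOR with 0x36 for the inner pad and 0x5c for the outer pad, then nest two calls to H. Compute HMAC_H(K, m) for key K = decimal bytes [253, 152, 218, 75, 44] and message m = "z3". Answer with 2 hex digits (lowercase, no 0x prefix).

ad

Key decimal bytes [253, 152, 218, 75, 44] = fd 98 da 4b 2c is 5 bytes ≤ B = 6; zero-pad to 6 bytes: K' = fd 98 da 4b 2c 00.
K' ⊕ ipad = cb ae ec 7d 1a 36.  K' ⊕ opad = a1 c4 86 17 70 5c.
Inner input = (K'⊕ipad) ∥ m = cb ae ec 7d 1a 36 ∥ 7a 33.
Inner hash: sum = 203+174+236+125+26+54+122+51 = 991; mod 256 = 223 → df.
Outer input = (K'⊕opad) ∥ inner = a1 c4 86 17 70 5c ∥ df.
Outer hash (tag): sum = 161+196+134+23+112+92+223 = 941; mod 256 = 173 → ad.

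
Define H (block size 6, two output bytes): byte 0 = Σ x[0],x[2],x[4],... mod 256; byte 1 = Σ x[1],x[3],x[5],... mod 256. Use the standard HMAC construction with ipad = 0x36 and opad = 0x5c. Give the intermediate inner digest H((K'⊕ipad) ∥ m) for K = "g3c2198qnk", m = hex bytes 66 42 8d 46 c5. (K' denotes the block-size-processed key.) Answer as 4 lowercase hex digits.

Key "g3c2198qnk" = 67 33 63 32 31 39 38 71 6e 6b is 10 bytes > B = 6, so hash it first: H(key) = a1 7a, then zero-pad to 6 bytes: K' = a1 7a 00 00 00 00.
K' ⊕ ipad = 97 4c 36 36 36 36.
Inner input = 97 4c 36 36 36 36 ∥ 66 42 8d 46 c5.
Inner hash: even-index sum = 699 mod 256 = 187; odd-index sum = 320 mod 256 = 64 → bb 40.

bb40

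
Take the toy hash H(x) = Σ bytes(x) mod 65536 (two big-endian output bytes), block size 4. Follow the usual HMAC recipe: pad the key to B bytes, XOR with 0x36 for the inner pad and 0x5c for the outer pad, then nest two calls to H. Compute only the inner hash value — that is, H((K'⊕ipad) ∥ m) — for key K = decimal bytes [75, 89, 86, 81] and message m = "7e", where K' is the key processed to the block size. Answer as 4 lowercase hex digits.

024f

Key decimal bytes [75, 89, 86, 81] = 4b 59 56 51 is exactly B = 4 bytes: K' = 4b 59 56 51.
K' ⊕ ipad = 7d 6f 60 67.
Inner input = 7d 6f 60 67 ∥ 37 65.
Inner hash: sum = 125+111+96+103+55+101 = 591 → 02 4f.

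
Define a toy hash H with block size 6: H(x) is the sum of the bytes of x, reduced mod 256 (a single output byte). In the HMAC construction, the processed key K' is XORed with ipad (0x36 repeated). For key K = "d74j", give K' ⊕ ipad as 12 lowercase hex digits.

Key "d74j" = 64 37 34 6a is 4 bytes ≤ B = 6; zero-pad to 6 bytes: K' = 64 37 34 6a 00 00.
XOR each byte with 0x36: 64⊕36=52, 37⊕36=01, 34⊕36=02, 6a⊕36=5c, 00⊕36=36, 00⊕36=36.

5201025c3636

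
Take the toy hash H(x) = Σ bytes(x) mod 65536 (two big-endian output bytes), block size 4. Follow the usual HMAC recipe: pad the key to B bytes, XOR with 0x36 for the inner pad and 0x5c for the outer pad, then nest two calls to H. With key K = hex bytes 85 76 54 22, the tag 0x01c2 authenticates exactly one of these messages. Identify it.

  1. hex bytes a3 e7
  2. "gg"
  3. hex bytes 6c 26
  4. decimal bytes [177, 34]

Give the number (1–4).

Key hex bytes 85 76 54 22 is exactly B = 4 bytes: K' = 85 76 54 22.
K' ⊕ ipad = b3 40 62 14; K' ⊕ opad = d9 2a 08 7e.
m1: inner = H(b3 40 62 14 a3 e7) = 02 f3; tag = H(d9 2a 08 7e 02 f3) = 027e
m2: inner = H(b3 40 62 14 67 67) = 02 37; tag = H(d9 2a 08 7e 02 37) = 01c2 ← matches
m3: inner = H(b3 40 62 14 6c 26) = 01 fb; tag = H(d9 2a 08 7e 01 fb) = 0285
m4: inner = H(b3 40 62 14 b1 22) = 02 3c; tag = H(d9 2a 08 7e 02 3c) = 01c7

2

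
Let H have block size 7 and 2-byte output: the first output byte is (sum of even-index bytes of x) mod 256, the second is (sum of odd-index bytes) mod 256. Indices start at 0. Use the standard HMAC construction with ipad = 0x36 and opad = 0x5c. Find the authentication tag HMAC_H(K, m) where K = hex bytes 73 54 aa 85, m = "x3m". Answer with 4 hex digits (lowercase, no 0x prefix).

Key hex bytes 73 54 aa 85 is 4 bytes ≤ B = 7; zero-pad to 7 bytes: K' = 73 54 aa 85 00 00 00.
K' ⊕ ipad = 45 62 9c b3 36 36 36.  K' ⊕ opad = 2f 08 f6 d9 5c 5c 5c.
Inner input = (K'⊕ipad) ∥ m = 45 62 9c b3 36 36 36 ∥ 78 33 6d.
Inner hash: even-index sum = 384 mod 256 = 128; odd-index sum = 560 mod 256 = 48 → 80 30.
Outer input = (K'⊕opad) ∥ inner = 2f 08 f6 d9 5c 5c 5c ∥ 80 30.
Outer hash (tag): even-index sum = 525 mod 256 = 13; odd-index sum = 445 mod 256 = 189 → 0d bd.

0dbd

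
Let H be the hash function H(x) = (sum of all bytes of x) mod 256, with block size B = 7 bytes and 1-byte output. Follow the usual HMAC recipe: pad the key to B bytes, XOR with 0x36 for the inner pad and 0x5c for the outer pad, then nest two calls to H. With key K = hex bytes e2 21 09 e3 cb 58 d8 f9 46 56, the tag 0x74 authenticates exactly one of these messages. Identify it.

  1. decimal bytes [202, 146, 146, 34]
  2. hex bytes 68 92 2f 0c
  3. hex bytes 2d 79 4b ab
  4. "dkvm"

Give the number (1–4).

3

Key hex bytes e2 21 09 e3 cb 58 d8 f9 46 56 is 10 bytes > B = 7, so hash it first: H(key) = 7f, then zero-pad to 7 bytes: K' = 7f 00 00 00 00 00 00.
K' ⊕ ipad = 49 36 36 36 36 36 36; K' ⊕ opad = 23 5c 5c 5c 5c 5c 5c.
m1: inner = H(49 36 36 36 36 36 36 ca 92 92 22) = 9d; tag = H(23 5c 5c 5c 5c 5c 5c 9d) = e8
m2: inner = H(49 36 36 36 36 36 36 68 92 2f 0c) = c2; tag = H(23 5c 5c 5c 5c 5c 5c c2) = 0d
m3: inner = H(49 36 36 36 36 36 36 2d 79 4b ab) = 29; tag = H(23 5c 5c 5c 5c 5c 5c 29) = 74 ← matches
m4: inner = H(49 36 36 36 36 36 36 64 6b 76 6d) = 3f; tag = H(23 5c 5c 5c 5c 5c 5c 3f) = 8a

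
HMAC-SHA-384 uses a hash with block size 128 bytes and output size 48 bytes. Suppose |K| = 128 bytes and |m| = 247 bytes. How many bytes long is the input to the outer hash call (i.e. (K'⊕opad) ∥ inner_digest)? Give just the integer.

Key is 128 ≤ 128 bytes, zero-padded: |K'| = 128.
Outer input = (K'⊕opad) ∥ H(inner) → 128 + 48 = 176 bytes.

176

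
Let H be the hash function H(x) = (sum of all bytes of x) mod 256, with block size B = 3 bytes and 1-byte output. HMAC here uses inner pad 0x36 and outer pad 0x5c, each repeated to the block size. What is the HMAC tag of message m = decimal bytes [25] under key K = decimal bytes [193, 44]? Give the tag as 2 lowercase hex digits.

Key decimal bytes [193, 44] = c1 2c is 2 bytes ≤ B = 3; zero-pad to 3 bytes: K' = c1 2c 00.
K' ⊕ ipad = f7 1a 36.  K' ⊕ opad = 9d 70 5c.
Inner input = (K'⊕ipad) ∥ m = f7 1a 36 ∥ 19.
Inner hash: sum = 247+26+54+25 = 352; mod 256 = 96 → 60.
Outer input = (K'⊕opad) ∥ inner = 9d 70 5c ∥ 60.
Outer hash (tag): sum = 157+112+92+96 = 457; mod 256 = 201 → c9.

c9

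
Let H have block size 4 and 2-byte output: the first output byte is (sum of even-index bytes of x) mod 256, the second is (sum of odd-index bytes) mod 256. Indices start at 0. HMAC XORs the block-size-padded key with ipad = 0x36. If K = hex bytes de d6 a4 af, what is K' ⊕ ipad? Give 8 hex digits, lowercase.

Key hex bytes de d6 a4 af is exactly B = 4 bytes: K' = de d6 a4 af.
XOR each byte with 0x36: de⊕36=e8, d6⊕36=e0, a4⊕36=92, af⊕36=99.

e8e09299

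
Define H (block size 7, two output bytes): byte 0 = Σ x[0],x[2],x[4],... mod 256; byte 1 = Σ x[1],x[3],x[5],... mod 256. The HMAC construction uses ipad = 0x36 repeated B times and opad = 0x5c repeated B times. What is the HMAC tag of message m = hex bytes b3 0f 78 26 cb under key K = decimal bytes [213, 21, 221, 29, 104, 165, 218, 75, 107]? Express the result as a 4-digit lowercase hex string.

8d76

Key decimal bytes [213, 21, 221, 29, 104, 165, 218, 75, 107] = d5 15 dd 1d 68 a5 da 4b 6b is 9 bytes > B = 7, so hash it first: H(key) = 5f 22, then zero-pad to 7 bytes: K' = 5f 22 00 00 00 00 00.
K' ⊕ ipad = 69 14 36 36 36 36 36.  K' ⊕ opad = 03 7e 5c 5c 5c 5c 5c.
Inner input = (K'⊕ipad) ∥ m = 69 14 36 36 36 36 36 ∥ b3 0f 78 26 cb.
Inner hash: even-index sum = 320 mod 256 = 64; odd-index sum = 630 mod 256 = 118 → 40 76.
Outer input = (K'⊕opad) ∥ inner = 03 7e 5c 5c 5c 5c 5c ∥ 40 76.
Outer hash (tag): even-index sum = 397 mod 256 = 141; odd-index sum = 374 mod 256 = 118 → 8d 76.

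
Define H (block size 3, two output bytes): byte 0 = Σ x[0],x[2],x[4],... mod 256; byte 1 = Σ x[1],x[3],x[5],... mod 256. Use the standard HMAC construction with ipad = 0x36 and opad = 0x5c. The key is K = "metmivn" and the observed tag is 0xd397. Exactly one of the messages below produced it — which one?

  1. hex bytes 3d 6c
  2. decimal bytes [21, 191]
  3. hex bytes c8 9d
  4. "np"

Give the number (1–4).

Key "metmivn" = 6d 65 74 6d 69 76 6e is 7 bytes > B = 3, so hash it first: H(key) = b8 48, then zero-pad to 3 bytes: K' = b8 48 00.
K' ⊕ ipad = 8e 7e 36; K' ⊕ opad = e4 14 5c.
m1: inner = H(8e 7e 36 3d 6c) = 30 bb; tag = H(e4 14 5c 30 bb) = fb44
m2: inner = H(8e 7e 36 15 bf) = 83 93; tag = H(e4 14 5c 83 93) = d397 ← matches
m3: inner = H(8e 7e 36 c8 9d) = 61 46; tag = H(e4 14 5c 61 46) = 8675
m4: inner = H(8e 7e 36 6e 70) = 34 ec; tag = H(e4 14 5c 34 ec) = 2c48

2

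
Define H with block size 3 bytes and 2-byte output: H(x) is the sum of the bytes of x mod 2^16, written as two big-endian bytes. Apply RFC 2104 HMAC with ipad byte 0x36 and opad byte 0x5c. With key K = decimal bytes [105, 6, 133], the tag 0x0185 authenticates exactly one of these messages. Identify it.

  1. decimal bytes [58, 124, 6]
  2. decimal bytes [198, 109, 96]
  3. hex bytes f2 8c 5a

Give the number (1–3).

3

Key decimal bytes [105, 6, 133] = 69 06 85 is exactly B = 3 bytes: K' = 69 06 85.
K' ⊕ ipad = 5f 30 b3; K' ⊕ opad = 35 5a d9.
m1: inner = H(5f 30 b3 3a 7c 06) = 01 fe; tag = H(35 5a d9 01 fe) = 0267
m2: inner = H(5f 30 b3 c6 6d 60) = 02 d5; tag = H(35 5a d9 02 d5) = 023f
m3: inner = H(5f 30 b3 f2 8c 5a) = 03 1a; tag = H(35 5a d9 03 1a) = 0185 ← matches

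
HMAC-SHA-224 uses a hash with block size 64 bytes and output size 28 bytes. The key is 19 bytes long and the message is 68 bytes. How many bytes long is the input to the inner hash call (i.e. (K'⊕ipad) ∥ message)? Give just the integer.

132

Key is 19 ≤ 64 bytes, zero-padded: |K'| = 64.
Inner input = (K'⊕ipad) ∥ m → 64 + 68 = 132 bytes.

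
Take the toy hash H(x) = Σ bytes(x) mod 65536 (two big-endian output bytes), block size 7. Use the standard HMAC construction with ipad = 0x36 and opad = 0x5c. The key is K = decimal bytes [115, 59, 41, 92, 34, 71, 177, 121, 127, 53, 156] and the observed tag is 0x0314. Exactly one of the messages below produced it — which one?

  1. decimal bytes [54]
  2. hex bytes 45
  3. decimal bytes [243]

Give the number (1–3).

2

Key decimal bytes [115, 59, 41, 92, 34, 71, 177, 121, 127, 53, 156] = 73 3b 29 5c 22 47 b1 79 7f 35 9c is 11 bytes > B = 7, so hash it first: H(key) = 04 16, then zero-pad to 7 bytes: K' = 04 16 00 00 00 00 00.
K' ⊕ ipad = 32 20 36 36 36 36 36; K' ⊕ opad = 58 4a 5c 5c 5c 5c 5c.
m1: inner = H(32 20 36 36 36 36 36 36) = 01 96; tag = H(58 4a 5c 5c 5c 5c 5c 01 96) = 0305
m2: inner = H(32 20 36 36 36 36 36 45) = 01 a5; tag = H(58 4a 5c 5c 5c 5c 5c 01 a5) = 0314 ← matches
m3: inner = H(32 20 36 36 36 36 36 f3) = 02 53; tag = H(58 4a 5c 5c 5c 5c 5c 02 53) = 02c3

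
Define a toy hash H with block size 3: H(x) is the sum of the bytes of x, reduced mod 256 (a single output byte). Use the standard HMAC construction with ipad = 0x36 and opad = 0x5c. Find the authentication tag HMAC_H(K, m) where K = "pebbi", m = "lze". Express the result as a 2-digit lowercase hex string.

Key "pebbi" = 70 65 62 62 69 is 5 bytes > B = 3, so hash it first: H(key) = 02, then zero-pad to 3 bytes: K' = 02 00 00.
K' ⊕ ipad = 34 36 36.  K' ⊕ opad = 5e 5c 5c.
Inner input = (K'⊕ipad) ∥ m = 34 36 36 ∥ 6c 7a 65.
Inner hash: sum = 52+54+54+108+122+101 = 491; mod 256 = 235 → eb.
Outer input = (K'⊕opad) ∥ inner = 5e 5c 5c ∥ eb.
Outer hash (tag): sum = 94+92+92+235 = 513; mod 256 = 1 → 01.

01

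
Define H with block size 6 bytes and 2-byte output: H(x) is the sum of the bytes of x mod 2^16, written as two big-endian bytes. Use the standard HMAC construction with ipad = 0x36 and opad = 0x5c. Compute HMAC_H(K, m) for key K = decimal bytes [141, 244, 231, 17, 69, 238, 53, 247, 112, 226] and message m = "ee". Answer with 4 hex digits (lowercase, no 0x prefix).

Key decimal bytes [141, 244, 231, 17, 69, 238, 53, 247, 112, 226] = 8d f4 e7 11 45 ee 35 f7 70 e2 is 10 bytes > B = 6, so hash it first: H(key) = 06 2a, then zero-pad to 6 bytes: K' = 06 2a 00 00 00 00.
K' ⊕ ipad = 30 1c 36 36 36 36.  K' ⊕ opad = 5a 76 5c 5c 5c 5c.
Inner input = (K'⊕ipad) ∥ m = 30 1c 36 36 36 36 ∥ 65 65.
Inner hash: sum = 48+28+54+54+54+54+101+101 = 494 → 01 ee.
Outer input = (K'⊕opad) ∥ inner = 5a 76 5c 5c 5c 5c ∥ 01 ee.
Outer hash (tag): sum = 90+118+92+92+92+92+1+238 = 815 → 03 2f.

032f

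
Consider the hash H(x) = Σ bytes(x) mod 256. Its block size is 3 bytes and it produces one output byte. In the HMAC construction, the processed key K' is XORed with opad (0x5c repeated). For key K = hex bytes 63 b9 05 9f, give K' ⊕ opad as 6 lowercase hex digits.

9c5c5c

Key hex bytes 63 b9 05 9f is 4 bytes > B = 3, so hash it first: H(key) = c0, then zero-pad to 3 bytes: K' = c0 00 00.
XOR each byte with 0x5c: c0⊕5c=9c, 00⊕5c=5c, 00⊕5c=5c.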